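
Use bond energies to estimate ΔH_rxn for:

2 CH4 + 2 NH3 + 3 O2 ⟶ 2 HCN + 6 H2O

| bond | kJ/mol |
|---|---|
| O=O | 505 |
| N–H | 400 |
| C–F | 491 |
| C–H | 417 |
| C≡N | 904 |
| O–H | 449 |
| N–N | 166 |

Bonds broken (reactants):
  C–H: 8 × 417 = 3336
  N–H: 6 × 400 = 2400
  O=O: 3 × 505 = 1515
  Σ(broken) = 7251 kJ
Bonds formed (products):
  C≡N: 2 × 904 = 1808
  C–H: 2 × 417 = 834
  O–H: 12 × 449 = 5388
  Σ(formed) = 8030 kJ
ΔH = Σ(broken) − Σ(formed) = 7251 − 8030 = −779 kJ

ΔH ≈ −779 kJ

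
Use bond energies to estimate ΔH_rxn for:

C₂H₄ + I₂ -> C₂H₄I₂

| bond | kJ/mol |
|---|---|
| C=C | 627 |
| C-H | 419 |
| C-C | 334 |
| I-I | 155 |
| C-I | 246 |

ΔH ≈ −44 kJ

Bonds broken (reactants):
  C-H: 4 × 419 = 1676
  C=C: 1 × 627 = 627
  I-I: 1 × 155 = 155
  Σ(broken) = 2458 kJ
Bonds formed (products):
  C-C: 1 × 334 = 334
  C-H: 4 × 419 = 1676
  C-I: 2 × 246 = 492
  Σ(formed) = 2502 kJ
ΔH = Σ(broken) − Σ(formed) = 2458 − 2502 = −44 kJ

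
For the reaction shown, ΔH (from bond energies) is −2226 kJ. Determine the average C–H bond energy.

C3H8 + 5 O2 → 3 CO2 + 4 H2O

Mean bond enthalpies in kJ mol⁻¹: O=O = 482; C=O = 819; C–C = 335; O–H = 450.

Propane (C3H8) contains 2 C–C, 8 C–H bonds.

D(C–H) ≈ 401 kJ/mol

Let D be the C–H bond energy.
Σ(broken) = 2×335 + 8×D + 5×482 = 3080 + 8D
Σ(formed) = 6×819 + 8×450 = 8514
ΔH = Σ(broken) − Σ(formed) = (3080 + 8D) − (8514) = −5434 + 8D
Setting this equal to −2226 kJ gives 8D = 3208, so D = 401 kJ/mol.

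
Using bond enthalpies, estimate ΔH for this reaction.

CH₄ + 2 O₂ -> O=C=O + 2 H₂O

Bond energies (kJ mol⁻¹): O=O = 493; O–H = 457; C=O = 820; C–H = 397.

Bonds broken (reactants):
  C–H: 4 × 397 = 1588
  O=O: 2 × 493 = 986
  Σ(broken) = 2574 kJ
Bonds formed (products):
  C=O: 2 × 820 = 1640
  O–H: 4 × 457 = 1828
  Σ(formed) = 3468 kJ
ΔH = Σ(broken) − Σ(formed) = 2574 − 3468 = −894 kJ

ΔH ≈ −894 kJ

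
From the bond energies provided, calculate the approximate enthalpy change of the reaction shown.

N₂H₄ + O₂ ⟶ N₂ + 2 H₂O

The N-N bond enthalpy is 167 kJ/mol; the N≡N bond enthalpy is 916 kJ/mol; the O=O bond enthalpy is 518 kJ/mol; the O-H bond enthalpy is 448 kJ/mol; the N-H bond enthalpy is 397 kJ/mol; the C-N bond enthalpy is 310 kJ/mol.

ΔH ≈ −435 kJ

Bonds broken (reactants):
  N-H: 4 × 397 = 1588
  N-N: 1 × 167 = 167
  O=O: 1 × 518 = 518
  Σ(broken) = 2273 kJ
Bonds formed (products):
  N≡N: 1 × 916 = 916
  O-H: 4 × 448 = 1792
  Σ(formed) = 2708 kJ
ΔH = Σ(broken) − Σ(formed) = 2273 − 2708 = −435 kJ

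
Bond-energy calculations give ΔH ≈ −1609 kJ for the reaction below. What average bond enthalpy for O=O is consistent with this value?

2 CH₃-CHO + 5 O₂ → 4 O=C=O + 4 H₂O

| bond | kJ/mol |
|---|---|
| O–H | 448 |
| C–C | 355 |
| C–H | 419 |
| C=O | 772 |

Let D be the O=O bond energy.
Σ(broken) = 2×355 + 8×419 + 2×772 + 5×D = 5606 + 5D
Σ(formed) = 8×772 + 8×448 = 9760
ΔH = Σ(broken) − Σ(formed) = (5606 + 5D) − (9760) = −4154 + 5D
Setting this equal to −1609 kJ gives 5D = 2545, so D = 509 kJ/mol.

D(O=O) ≈ 509 kJ/mol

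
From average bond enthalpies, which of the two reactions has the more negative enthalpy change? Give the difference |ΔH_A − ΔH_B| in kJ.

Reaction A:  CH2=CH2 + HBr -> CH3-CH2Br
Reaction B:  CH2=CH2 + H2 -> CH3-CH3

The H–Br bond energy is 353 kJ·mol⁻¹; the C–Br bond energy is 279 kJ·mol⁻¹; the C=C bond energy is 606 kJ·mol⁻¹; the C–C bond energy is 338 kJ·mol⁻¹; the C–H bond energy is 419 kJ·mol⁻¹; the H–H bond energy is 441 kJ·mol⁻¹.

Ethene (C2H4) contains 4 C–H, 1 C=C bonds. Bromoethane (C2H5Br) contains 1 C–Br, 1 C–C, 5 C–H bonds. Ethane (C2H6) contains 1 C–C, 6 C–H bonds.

Reaction A:
  Bonds broken (reactants):
    C–H: 4 × 419 = 1676
    C=C: 1 × 606 = 606
    H–Br: 1 × 353 = 353
    Σ(broken) = 2635 kJ
  Bonds formed (products):
    C–Br: 1 × 279 = 279
    C–C: 1 × 338 = 338
    C–H: 5 × 419 = 2095
    Σ(formed) = 2712 kJ
  ΔH_A = 2635 − 2712 = −77 kJ
Reaction B:
  Bonds broken (reactants):
    C–H: 4 × 419 = 1676
    C=C: 1 × 606 = 606
    H–H: 1 × 441 = 441
    Σ(broken) = 2723 kJ
  Bonds formed (products):
    C–C: 1 × 338 = 338
    C–H: 6 × 419 = 2514
    Σ(formed) = 2852 kJ
  ΔH_B = 2723 − 2852 = −129 kJ
ΔH_A − ΔH_B = +52 kJ, so reaction B has the more negative ΔH; |ΔH_A − ΔH_B| = 52 kJ.

Reaction B, by 52 kJ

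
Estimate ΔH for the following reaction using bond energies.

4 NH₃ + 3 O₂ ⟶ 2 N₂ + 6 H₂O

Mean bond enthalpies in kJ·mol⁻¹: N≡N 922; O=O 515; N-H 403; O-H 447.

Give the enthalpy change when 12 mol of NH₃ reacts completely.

Bonds broken (reactants):
  N-H: 12 × 403 = 4836
  O=O: 3 × 515 = 1545
  Σ(broken) = 6381 kJ
Bonds formed (products):
  N≡N: 2 × 922 = 1844
  O-H: 12 × 447 = 5364
  Σ(formed) = 7208 kJ
ΔH = Σ(broken) − Σ(formed) = 6381 − 7208 = −827 kJ
For 3× the reaction as written: 3 × (−827) = −2481 kJ

ΔH = −2481 kJ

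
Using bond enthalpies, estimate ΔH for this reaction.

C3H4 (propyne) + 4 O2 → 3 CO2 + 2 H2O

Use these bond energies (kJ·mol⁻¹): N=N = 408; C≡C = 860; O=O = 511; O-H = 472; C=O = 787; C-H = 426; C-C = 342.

ΔH ≈ −1660 kJ

Bonds broken (reactants):
  C≡C: 1 × 860 = 860
  C-C: 1 × 342 = 342
  C-H: 4 × 426 = 1704
  O=O: 4 × 511 = 2044
  Σ(broken) = 4950 kJ
Bonds formed (products):
  C=O: 6 × 787 = 4722
  O-H: 4 × 472 = 1888
  Σ(formed) = 6610 kJ
ΔH = Σ(broken) − Σ(formed) = 4950 − 6610 = −1660 kJ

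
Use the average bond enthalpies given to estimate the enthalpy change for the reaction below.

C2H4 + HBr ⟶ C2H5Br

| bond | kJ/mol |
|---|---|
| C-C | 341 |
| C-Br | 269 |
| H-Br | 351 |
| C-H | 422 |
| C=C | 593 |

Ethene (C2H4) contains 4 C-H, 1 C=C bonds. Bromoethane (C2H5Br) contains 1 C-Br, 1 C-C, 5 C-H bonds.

Bonds broken (reactants):
  C-H: 4 × 422 = 1688
  C=C: 1 × 593 = 593
  H-Br: 1 × 351 = 351
  Σ(broken) = 2632 kJ
Bonds formed (products):
  C-Br: 1 × 269 = 269
  C-C: 1 × 341 = 341
  C-H: 5 × 422 = 2110
  Σ(formed) = 2720 kJ
ΔH = Σ(broken) − Σ(formed) = 2632 − 2720 = −88 kJ

ΔH ≈ −88 kJ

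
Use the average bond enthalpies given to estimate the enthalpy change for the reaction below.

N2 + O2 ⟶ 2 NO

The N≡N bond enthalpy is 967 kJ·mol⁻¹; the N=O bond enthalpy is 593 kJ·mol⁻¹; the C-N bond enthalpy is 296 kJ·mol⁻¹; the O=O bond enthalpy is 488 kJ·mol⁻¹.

Bonds broken (reactants):
  N≡N: 1 × 967 = 967
  O=O: 1 × 488 = 488
  Σ(broken) = 1455 kJ
Bonds formed (products):
  N=O: 2 × 593 = 1186
  Σ(formed) = 1186 kJ
ΔH = Σ(broken) − Σ(formed) = 1455 − 1186 = +269 kJ

ΔH ≈ +269 kJ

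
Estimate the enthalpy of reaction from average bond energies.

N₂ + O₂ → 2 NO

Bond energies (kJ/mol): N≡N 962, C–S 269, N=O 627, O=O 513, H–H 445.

Bonds broken (reactants):
  N≡N: 1 × 962 = 962
  O=O: 1 × 513 = 513
  Σ(broken) = 1475 kJ
Bonds formed (products):
  N=O: 2 × 627 = 1254
  Σ(formed) = 1254 kJ
ΔH = Σ(broken) − Σ(formed) = 1475 − 1254 = +221 kJ

ΔH ≈ +221 kJ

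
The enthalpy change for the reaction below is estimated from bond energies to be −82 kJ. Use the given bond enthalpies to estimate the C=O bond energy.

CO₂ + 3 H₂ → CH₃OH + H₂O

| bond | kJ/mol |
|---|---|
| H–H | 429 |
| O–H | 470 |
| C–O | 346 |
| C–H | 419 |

D(C=O) ≈ 822 kJ/mol

Let D be the C=O bond energy.
Σ(broken) = 2×D + 3×429 = 1287 + 2D
Σ(formed) = 3×419 + 1×346 + 3×470 = 3013
ΔH = Σ(broken) − Σ(formed) = (1287 + 2D) − (3013) = −1726 + 2D
Setting this equal to −82 kJ gives 2D = 1644, so D = 822 kJ/mol.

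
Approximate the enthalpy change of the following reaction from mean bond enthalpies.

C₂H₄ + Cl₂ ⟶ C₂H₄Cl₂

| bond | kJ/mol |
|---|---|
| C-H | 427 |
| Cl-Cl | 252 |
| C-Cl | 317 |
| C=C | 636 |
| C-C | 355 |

ΔH ≈ −101 kJ

Bonds broken (reactants):
  C-H: 4 × 427 = 1708
  C=C: 1 × 636 = 636
  Cl-Cl: 1 × 252 = 252
  Σ(broken) = 2596 kJ
Bonds formed (products):
  C-C: 1 × 355 = 355
  C-Cl: 2 × 317 = 634
  C-H: 4 × 427 = 1708
  Σ(formed) = 2697 kJ
ΔH = Σ(broken) − Σ(formed) = 2596 − 2697 = −101 kJ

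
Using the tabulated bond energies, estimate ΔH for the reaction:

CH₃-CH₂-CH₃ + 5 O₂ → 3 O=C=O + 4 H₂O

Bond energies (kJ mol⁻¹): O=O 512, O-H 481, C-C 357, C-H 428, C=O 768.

ΔH ≈ −1758 kJ

Bonds broken (reactants):
  C-C: 2 × 357 = 714
  C-H: 8 × 428 = 3424
  O=O: 5 × 512 = 2560
  Σ(broken) = 6698 kJ
Bonds formed (products):
  C=O: 6 × 768 = 4608
  O-H: 8 × 481 = 3848
  Σ(formed) = 8456 kJ
ΔH = Σ(broken) − Σ(formed) = 6698 − 8456 = −1758 kJ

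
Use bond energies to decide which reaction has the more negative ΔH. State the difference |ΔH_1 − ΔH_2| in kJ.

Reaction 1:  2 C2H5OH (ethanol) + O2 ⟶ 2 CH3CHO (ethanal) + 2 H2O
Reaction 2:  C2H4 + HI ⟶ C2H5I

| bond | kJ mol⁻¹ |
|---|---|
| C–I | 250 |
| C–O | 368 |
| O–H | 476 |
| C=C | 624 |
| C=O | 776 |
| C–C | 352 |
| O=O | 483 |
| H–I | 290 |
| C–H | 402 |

Reaction 1:
  Bonds broken (reactants):
    C–C: 2 × 352 = 704
    C–H: 10 × 402 = 4020
    C–O: 2 × 368 = 736
    O–H: 2 × 476 = 952
    O=O: 1 × 483 = 483
    Σ(broken) = 6895 kJ
  Bonds formed (products):
    C–C: 2 × 352 = 704
    C–H: 8 × 402 = 3216
    C=O: 2 × 776 = 1552
    O–H: 4 × 476 = 1904
    Σ(formed) = 7376 kJ
  ΔH_1 = 6895 − 7376 = −481 kJ
Reaction 2:
  Bonds broken (reactants):
    C–H: 4 × 402 = 1608
    C=C: 1 × 624 = 624
    H–I: 1 × 290 = 290
    Σ(broken) = 2522 kJ
  Bonds formed (products):
    C–C: 1 × 352 = 352
    C–H: 5 × 402 = 2010
    C–I: 1 × 250 = 250
    Σ(formed) = 2612 kJ
  ΔH_2 = 2522 − 2612 = −90 kJ
ΔH_1 − ΔH_2 = −391 kJ, so reaction 1 has the more negative ΔH; |ΔH_1 − ΔH_2| = 391 kJ.

Reaction 1, by 391 kJ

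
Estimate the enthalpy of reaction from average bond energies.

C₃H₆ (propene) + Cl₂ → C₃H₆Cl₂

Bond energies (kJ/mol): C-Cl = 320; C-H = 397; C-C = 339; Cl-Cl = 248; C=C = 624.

Bonds broken (reactants):
  C-C: 1 × 339 = 339
  C-H: 6 × 397 = 2382
  C=C: 1 × 624 = 624
  Cl-Cl: 1 × 248 = 248
  Σ(broken) = 3593 kJ
Bonds formed (products):
  C-C: 2 × 339 = 678
  C-Cl: 2 × 320 = 640
  C-H: 6 × 397 = 2382
  Σ(formed) = 3700 kJ
ΔH = Σ(broken) − Σ(formed) = 3593 − 3700 = −107 kJ

ΔH ≈ −107 kJ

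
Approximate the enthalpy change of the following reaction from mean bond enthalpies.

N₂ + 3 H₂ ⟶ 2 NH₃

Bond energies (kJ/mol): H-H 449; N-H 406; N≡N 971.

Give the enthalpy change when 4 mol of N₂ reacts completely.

Bonds broken (reactants):
  H-H: 3 × 449 = 1347
  N≡N: 1 × 971 = 971
  Σ(broken) = 2318 kJ
Bonds formed (products):
  N-H: 6 × 406 = 2436
  Σ(formed) = 2436 kJ
ΔH = Σ(broken) − Σ(formed) = 2318 − 2436 = −118 kJ
For 4× the reaction as written: 4 × (−118) = −472 kJ

ΔH = −472 kJ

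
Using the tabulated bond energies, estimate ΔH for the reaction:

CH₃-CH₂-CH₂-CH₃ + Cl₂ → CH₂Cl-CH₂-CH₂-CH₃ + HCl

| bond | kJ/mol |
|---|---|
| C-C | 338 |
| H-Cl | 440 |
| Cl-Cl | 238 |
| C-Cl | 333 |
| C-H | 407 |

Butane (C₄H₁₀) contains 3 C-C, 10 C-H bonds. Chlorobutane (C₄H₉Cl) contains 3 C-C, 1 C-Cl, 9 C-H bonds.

Bonds broken (reactants):
  C-C: 3 × 338 = 1014
  C-H: 10 × 407 = 4070
  Cl-Cl: 1 × 238 = 238
  Σ(broken) = 5322 kJ
Bonds formed (products):
  C-C: 3 × 338 = 1014
  C-Cl: 1 × 333 = 333
  C-H: 9 × 407 = 3663
  H-Cl: 1 × 440 = 440
  Σ(formed) = 5450 kJ
ΔH = Σ(broken) − Σ(formed) = 5322 − 5450 = −128 kJ

ΔH ≈ −128 kJ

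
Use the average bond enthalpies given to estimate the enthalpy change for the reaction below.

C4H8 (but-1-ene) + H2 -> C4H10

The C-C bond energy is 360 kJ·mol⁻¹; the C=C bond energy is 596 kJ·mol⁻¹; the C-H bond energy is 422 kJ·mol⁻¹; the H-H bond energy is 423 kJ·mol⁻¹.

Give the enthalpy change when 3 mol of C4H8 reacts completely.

ΔH = −555 kJ

Bonds broken (reactants):
  C-C: 2 × 360 = 720
  C-H: 8 × 422 = 3376
  C=C: 1 × 596 = 596
  H-H: 1 × 423 = 423
  Σ(broken) = 5115 kJ
Bonds formed (products):
  C-C: 3 × 360 = 1080
  C-H: 10 × 422 = 4220
  Σ(formed) = 5300 kJ
ΔH = Σ(broken) − Σ(formed) = 5115 − 5300 = −185 kJ
For 3× the reaction as written: 3 × (−185) = −555 kJ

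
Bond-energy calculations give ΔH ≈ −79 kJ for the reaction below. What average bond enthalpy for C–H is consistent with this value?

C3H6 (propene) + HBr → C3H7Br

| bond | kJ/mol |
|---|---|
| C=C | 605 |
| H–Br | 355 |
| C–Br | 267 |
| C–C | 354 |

D(C–H) ≈ 418 kJ/mol

Let D be the C–H bond energy.
Σ(broken) = 1×354 + 6×D + 1×605 + 1×355 = 1314 + 6D
Σ(formed) = 1×267 + 2×354 + 7×D = 975 + 7D
ΔH = Σ(broken) − Σ(formed) = (1314 + 6D) − (975 + 7D) = +339 − D
Setting this equal to −79 kJ gives D = 418 kJ/mol.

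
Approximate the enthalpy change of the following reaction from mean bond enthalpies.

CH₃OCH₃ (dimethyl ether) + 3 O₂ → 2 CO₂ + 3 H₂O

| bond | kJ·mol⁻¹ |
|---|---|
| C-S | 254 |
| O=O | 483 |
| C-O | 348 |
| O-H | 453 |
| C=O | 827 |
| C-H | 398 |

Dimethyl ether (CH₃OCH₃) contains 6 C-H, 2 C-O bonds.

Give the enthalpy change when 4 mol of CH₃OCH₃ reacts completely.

ΔH = −5972 kJ

Bonds broken (reactants):
  C-H: 6 × 398 = 2388
  C-O: 2 × 348 = 696
  O=O: 3 × 483 = 1449
  Σ(broken) = 4533 kJ
Bonds formed (products):
  C=O: 4 × 827 = 3308
  O-H: 6 × 453 = 2718
  Σ(formed) = 6026 kJ
ΔH = Σ(broken) − Σ(formed) = 4533 − 6026 = −1493 kJ
For 4× the reaction as written: 4 × (−1493) = −5972 kJ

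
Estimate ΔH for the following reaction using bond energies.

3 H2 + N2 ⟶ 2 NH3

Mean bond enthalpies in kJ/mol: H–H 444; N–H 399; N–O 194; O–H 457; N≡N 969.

ΔH ≈ −93 kJ

Bonds broken (reactants):
  H–H: 3 × 444 = 1332
  N≡N: 1 × 969 = 969
  Σ(broken) = 2301 kJ
Bonds formed (products):
  N–H: 6 × 399 = 2394
  Σ(formed) = 2394 kJ
ΔH = Σ(broken) − Σ(formed) = 2301 − 2394 = −93 kJ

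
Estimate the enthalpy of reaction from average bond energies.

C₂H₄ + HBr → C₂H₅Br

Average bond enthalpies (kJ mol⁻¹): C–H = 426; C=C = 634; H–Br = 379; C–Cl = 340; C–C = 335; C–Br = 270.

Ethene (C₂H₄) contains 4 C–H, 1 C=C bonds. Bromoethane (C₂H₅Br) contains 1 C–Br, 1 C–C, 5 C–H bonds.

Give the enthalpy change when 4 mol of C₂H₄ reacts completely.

Bonds broken (reactants):
  C–H: 4 × 426 = 1704
  C=C: 1 × 634 = 634
  H–Br: 1 × 379 = 379
  Σ(broken) = 2717 kJ
Bonds formed (products):
  C–Br: 1 × 270 = 270
  C–C: 1 × 335 = 335
  C–H: 5 × 426 = 2130
  Σ(formed) = 2735 kJ
ΔH = Σ(broken) − Σ(formed) = 2717 − 2735 = −18 kJ
For 4× the reaction as written: 4 × (−18) = −72 kJ

ΔH = −72 kJ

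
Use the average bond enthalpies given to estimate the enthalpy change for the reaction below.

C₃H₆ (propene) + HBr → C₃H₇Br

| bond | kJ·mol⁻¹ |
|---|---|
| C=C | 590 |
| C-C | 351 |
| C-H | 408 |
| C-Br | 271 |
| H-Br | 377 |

ΔH ≈ −63 kJ

Bonds broken (reactants):
  C-C: 1 × 351 = 351
  C-H: 6 × 408 = 2448
  C=C: 1 × 590 = 590
  H-Br: 1 × 377 = 377
  Σ(broken) = 3766 kJ
Bonds formed (products):
  C-Br: 1 × 271 = 271
  C-C: 2 × 351 = 702
  C-H: 7 × 408 = 2856
  Σ(formed) = 3829 kJ
ΔH = Σ(broken) − Σ(formed) = 3766 − 3829 = −63 kJ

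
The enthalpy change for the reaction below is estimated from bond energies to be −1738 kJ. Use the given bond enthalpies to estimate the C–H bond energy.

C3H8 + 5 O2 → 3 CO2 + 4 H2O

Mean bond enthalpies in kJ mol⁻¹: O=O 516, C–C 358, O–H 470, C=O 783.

Let D be the C–H bond energy.
Σ(broken) = 2×358 + 8×D + 5×516 = 3296 + 8D
Σ(formed) = 6×783 + 8×470 = 8458
ΔH = Σ(broken) − Σ(formed) = (3296 + 8D) − (8458) = −5162 + 8D
Setting this equal to −1738 kJ gives 8D = 3424, so D = 428 kJ/mol.

D(C–H) ≈ 428 kJ/mol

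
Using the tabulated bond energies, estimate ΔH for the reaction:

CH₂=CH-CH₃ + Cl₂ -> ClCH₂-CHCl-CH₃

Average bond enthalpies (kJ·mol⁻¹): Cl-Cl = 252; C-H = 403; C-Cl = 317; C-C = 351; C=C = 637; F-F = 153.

Bonds broken (reactants):
  C-C: 1 × 351 = 351
  C-H: 6 × 403 = 2418
  C=C: 1 × 637 = 637
  Cl-Cl: 1 × 252 = 252
  Σ(broken) = 3658 kJ
Bonds formed (products):
  C-C: 2 × 351 = 702
  C-Cl: 2 × 317 = 634
  C-H: 6 × 403 = 2418
  Σ(formed) = 3754 kJ
ΔH = Σ(broken) − Σ(formed) = 3658 − 3754 = −96 kJ

ΔH ≈ −96 kJ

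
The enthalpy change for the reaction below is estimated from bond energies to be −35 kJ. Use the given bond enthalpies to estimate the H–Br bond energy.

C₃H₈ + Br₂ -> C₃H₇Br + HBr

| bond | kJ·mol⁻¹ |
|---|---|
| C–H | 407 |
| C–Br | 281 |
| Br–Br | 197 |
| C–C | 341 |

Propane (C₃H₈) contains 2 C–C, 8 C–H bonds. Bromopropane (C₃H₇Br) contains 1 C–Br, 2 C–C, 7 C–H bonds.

D(H–Br) ≈ 358 kJ/mol

Let D be the H–Br bond energy.
Σ(broken) = 1×197 + 2×341 + 8×407 = 4135
Σ(formed) = 1×281 + 2×341 + 7×407 + 1×D = 3812 + D
ΔH = Σ(broken) − Σ(formed) = (4135) − (3812 + D) = +323 − D
Setting this equal to −35 kJ gives D = 358 kJ/mol.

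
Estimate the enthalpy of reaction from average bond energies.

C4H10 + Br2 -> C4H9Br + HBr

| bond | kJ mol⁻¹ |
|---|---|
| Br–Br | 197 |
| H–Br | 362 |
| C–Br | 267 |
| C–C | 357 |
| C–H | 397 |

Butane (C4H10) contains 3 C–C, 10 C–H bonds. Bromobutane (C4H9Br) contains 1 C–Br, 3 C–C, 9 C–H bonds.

ΔH ≈ −35 kJ

Bonds broken (reactants):
  Br–Br: 1 × 197 = 197
  C–C: 3 × 357 = 1071
  C–H: 10 × 397 = 3970
  Σ(broken) = 5238 kJ
Bonds formed (products):
  C–Br: 1 × 267 = 267
  C–C: 3 × 357 = 1071
  C–H: 9 × 397 = 3573
  H–Br: 1 × 362 = 362
  Σ(formed) = 5273 kJ
ΔH = Σ(broken) − Σ(formed) = 5238 − 5273 = −35 kJ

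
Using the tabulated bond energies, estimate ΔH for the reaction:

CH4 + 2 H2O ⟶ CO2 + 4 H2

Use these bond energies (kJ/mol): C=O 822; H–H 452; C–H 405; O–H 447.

ΔH ≈ −44 kJ

Bonds broken (reactants):
  C–H: 4 × 405 = 1620
  O–H: 4 × 447 = 1788
  Σ(broken) = 3408 kJ
Bonds formed (products):
  C=O: 2 × 822 = 1644
  H–H: 4 × 452 = 1808
  Σ(formed) = 3452 kJ
ΔH = Σ(broken) − Σ(formed) = 3408 − 3452 = −44 kJ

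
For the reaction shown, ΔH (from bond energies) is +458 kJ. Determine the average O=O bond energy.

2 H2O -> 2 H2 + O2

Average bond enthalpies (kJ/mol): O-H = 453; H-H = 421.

D(O=O) ≈ 512 kJ/mol

Let D be the O=O bond energy.
Σ(broken) = 4×453 = 1812
Σ(formed) = 2×421 + 1×D = 842 + D
ΔH = Σ(broken) − Σ(formed) = (1812) − (842 + D) = +970 − D
Setting this equal to +458 kJ gives D = 512 kJ/mol.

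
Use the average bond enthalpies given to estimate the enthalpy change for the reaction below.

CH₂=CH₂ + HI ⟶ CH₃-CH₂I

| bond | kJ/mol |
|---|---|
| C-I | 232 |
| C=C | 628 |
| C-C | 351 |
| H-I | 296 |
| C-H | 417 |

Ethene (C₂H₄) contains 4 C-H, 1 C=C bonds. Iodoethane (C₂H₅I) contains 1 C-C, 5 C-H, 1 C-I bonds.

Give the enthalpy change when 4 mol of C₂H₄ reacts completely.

Bonds broken (reactants):
  C-H: 4 × 417 = 1668
  C=C: 1 × 628 = 628
  H-I: 1 × 296 = 296
  Σ(broken) = 2592 kJ
Bonds formed (products):
  C-C: 1 × 351 = 351
  C-H: 5 × 417 = 2085
  C-I: 1 × 232 = 232
  Σ(formed) = 2668 kJ
ΔH = Σ(broken) − Σ(formed) = 2592 − 2668 = −76 kJ
For 4× the reaction as written: 4 × (−76) = −304 kJ

ΔH = −304 kJ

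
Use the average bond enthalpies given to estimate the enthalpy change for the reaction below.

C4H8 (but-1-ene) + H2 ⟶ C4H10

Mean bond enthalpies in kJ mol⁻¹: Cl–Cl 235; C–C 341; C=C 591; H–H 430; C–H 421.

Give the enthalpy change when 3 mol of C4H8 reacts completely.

ΔH = −486 kJ

Bonds broken (reactants):
  C–C: 2 × 341 = 682
  C–H: 8 × 421 = 3368
  C=C: 1 × 591 = 591
  H–H: 1 × 430 = 430
  Σ(broken) = 5071 kJ
Bonds formed (products):
  C–C: 3 × 341 = 1023
  C–H: 10 × 421 = 4210
  Σ(formed) = 5233 kJ
ΔH = Σ(broken) − Σ(formed) = 5071 − 5233 = −162 kJ
For 3× the reaction as written: 3 × (−162) = −486 kJ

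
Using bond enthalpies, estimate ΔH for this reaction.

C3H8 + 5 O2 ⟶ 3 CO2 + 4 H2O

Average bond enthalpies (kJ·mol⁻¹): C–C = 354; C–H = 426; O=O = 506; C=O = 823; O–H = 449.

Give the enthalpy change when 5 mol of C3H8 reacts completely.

Bonds broken (reactants):
  C–C: 2 × 354 = 708
  C–H: 8 × 426 = 3408
  O=O: 5 × 506 = 2530
  Σ(broken) = 6646 kJ
Bonds formed (products):
  C=O: 6 × 823 = 4938
  O–H: 8 × 449 = 3592
  Σ(formed) = 8530 kJ
ΔH = Σ(broken) − Σ(formed) = 6646 − 8530 = −1884 kJ
For 5× the reaction as written: 5 × (−1884) = −9420 kJ

ΔH = −9420 kJ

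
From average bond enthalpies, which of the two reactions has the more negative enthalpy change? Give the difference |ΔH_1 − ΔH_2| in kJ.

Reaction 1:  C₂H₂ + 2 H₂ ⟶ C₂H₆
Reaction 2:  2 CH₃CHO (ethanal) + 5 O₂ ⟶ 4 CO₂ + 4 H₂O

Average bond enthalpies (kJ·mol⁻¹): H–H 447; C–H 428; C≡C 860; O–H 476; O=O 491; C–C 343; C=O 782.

Reaction 2, by 1634 kJ

Reaction 1:
  Bonds broken (reactants):
    C≡C: 1 × 860 = 860
    C–H: 2 × 428 = 856
    H–H: 2 × 447 = 894
    Σ(broken) = 2610 kJ
  Bonds formed (products):
    C–C: 1 × 343 = 343
    C–H: 6 × 428 = 2568
    Σ(formed) = 2911 kJ
  ΔH_1 = 2610 − 2911 = −301 kJ
Reaction 2:
  Bonds broken (reactants):
    C–C: 2 × 343 = 686
    C–H: 8 × 428 = 3424
    C=O: 2 × 782 = 1564
    O=O: 5 × 491 = 2455
    Σ(broken) = 8129 kJ
  Bonds formed (products):
    C=O: 8 × 782 = 6256
    O–H: 8 × 476 = 3808
    Σ(formed) = 10064 kJ
  ΔH_2 = 8129 − 10064 = −1935 kJ
ΔH_1 − ΔH_2 = +1634 kJ, so reaction 2 has the more negative ΔH; |ΔH_1 − ΔH_2| = 1634 kJ.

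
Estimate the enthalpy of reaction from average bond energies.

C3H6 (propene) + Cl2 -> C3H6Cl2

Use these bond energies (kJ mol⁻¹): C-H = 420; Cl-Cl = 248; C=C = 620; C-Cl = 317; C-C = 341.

Bonds broken (reactants):
  C-C: 1 × 341 = 341
  C-H: 6 × 420 = 2520
  C=C: 1 × 620 = 620
  Cl-Cl: 1 × 248 = 248
  Σ(broken) = 3729 kJ
Bonds formed (products):
  C-C: 2 × 341 = 682
  C-Cl: 2 × 317 = 634
  C-H: 6 × 420 = 2520
  Σ(formed) = 3836 kJ
ΔH = Σ(broken) − Σ(formed) = 3729 − 3836 = −107 kJ

ΔH ≈ −107 kJ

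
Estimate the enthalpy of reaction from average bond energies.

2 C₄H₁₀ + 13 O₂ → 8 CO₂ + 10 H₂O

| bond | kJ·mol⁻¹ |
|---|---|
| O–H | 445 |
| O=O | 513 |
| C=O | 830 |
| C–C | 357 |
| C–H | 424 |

ΔH ≈ −4889 kJ

Bonds broken (reactants):
  C–C: 6 × 357 = 2142
  C–H: 20 × 424 = 8480
  O=O: 13 × 513 = 6669
  Σ(broken) = 17291 kJ
Bonds formed (products):
  C=O: 16 × 830 = 13280
  O–H: 20 × 445 = 8900
  Σ(formed) = 22180 kJ
ΔH = Σ(broken) − Σ(formed) = 17291 − 22180 = −4889 kJ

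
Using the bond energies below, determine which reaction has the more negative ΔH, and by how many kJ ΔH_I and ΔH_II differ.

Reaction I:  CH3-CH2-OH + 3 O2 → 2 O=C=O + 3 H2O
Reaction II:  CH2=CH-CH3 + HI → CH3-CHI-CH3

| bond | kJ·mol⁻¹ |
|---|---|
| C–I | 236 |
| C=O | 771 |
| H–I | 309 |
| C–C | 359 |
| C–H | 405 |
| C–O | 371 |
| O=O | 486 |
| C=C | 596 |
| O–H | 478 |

Reaction I, by 1166 kJ

Reaction I:
  Bonds broken (reactants):
    C–C: 1 × 359 = 359
    C–H: 5 × 405 = 2025
    C–O: 1 × 371 = 371
    O–H: 1 × 478 = 478
    O=O: 3 × 486 = 1458
    Σ(broken) = 4691 kJ
  Bonds formed (products):
    C=O: 4 × 771 = 3084
    O–H: 6 × 478 = 2868
    Σ(formed) = 5952 kJ
  ΔH_I = 4691 − 5952 = −1261 kJ
Reaction II:
  Bonds broken (reactants):
    C–C: 1 × 359 = 359
    C–H: 6 × 405 = 2430
    C=C: 1 × 596 = 596
    H–I: 1 × 309 = 309
    Σ(broken) = 3694 kJ
  Bonds formed (products):
    C–C: 2 × 359 = 718
    C–H: 7 × 405 = 2835
    C–I: 1 × 236 = 236
    Σ(formed) = 3789 kJ
  ΔH_II = 3694 − 3789 = −95 kJ
ΔH_I − ΔH_II = −1166 kJ, so reaction I has the more negative ΔH; |ΔH_I − ΔH_II| = 1166 kJ.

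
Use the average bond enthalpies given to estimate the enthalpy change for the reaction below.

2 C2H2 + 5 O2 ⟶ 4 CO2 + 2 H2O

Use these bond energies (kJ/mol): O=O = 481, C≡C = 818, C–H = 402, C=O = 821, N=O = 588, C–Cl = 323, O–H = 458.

Bonds broken (reactants):
  C≡C: 2 × 818 = 1636
  C–H: 4 × 402 = 1608
  O=O: 5 × 481 = 2405
  Σ(broken) = 5649 kJ
Bonds formed (products):
  C=O: 8 × 821 = 6568
  O–H: 4 × 458 = 1832
  Σ(formed) = 8400 kJ
ΔH = Σ(broken) − Σ(formed) = 5649 − 8400 = −2751 kJ

ΔH ≈ −2751 kJ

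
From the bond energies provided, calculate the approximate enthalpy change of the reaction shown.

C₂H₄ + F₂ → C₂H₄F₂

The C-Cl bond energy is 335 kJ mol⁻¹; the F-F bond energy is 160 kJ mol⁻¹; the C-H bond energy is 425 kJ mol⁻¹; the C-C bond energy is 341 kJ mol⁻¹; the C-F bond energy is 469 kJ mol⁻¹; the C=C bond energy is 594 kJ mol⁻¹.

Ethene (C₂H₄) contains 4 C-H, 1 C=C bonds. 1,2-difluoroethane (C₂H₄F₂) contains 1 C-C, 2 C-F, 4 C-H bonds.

ΔH ≈ −525 kJ

Bonds broken (reactants):
  C-H: 4 × 425 = 1700
  C=C: 1 × 594 = 594
  F-F: 1 × 160 = 160
  Σ(broken) = 2454 kJ
Bonds formed (products):
  C-C: 1 × 341 = 341
  C-F: 2 × 469 = 938
  C-H: 4 × 425 = 1700
  Σ(formed) = 2979 kJ
ΔH = Σ(broken) − Σ(formed) = 2454 − 2979 = −525 kJ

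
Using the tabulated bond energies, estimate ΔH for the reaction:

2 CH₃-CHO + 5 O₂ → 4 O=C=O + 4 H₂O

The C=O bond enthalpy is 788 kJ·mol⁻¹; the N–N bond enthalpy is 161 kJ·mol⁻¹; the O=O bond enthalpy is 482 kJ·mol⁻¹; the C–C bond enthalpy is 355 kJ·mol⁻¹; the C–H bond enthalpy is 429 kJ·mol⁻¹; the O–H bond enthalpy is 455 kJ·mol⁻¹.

ΔH ≈ −1816 kJ

Bonds broken (reactants):
  C–C: 2 × 355 = 710
  C–H: 8 × 429 = 3432
  C=O: 2 × 788 = 1576
  O=O: 5 × 482 = 2410
  Σ(broken) = 8128 kJ
Bonds formed (products):
  C=O: 8 × 788 = 6304
  O–H: 8 × 455 = 3640
  Σ(formed) = 9944 kJ
ΔH = Σ(broken) − Σ(formed) = 8128 − 9944 = −1816 kJ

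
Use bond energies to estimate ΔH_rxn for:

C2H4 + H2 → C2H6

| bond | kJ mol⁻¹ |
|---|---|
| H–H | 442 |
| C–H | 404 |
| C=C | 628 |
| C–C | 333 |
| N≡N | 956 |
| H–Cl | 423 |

ΔH ≈ −71 kJ

Bonds broken (reactants):
  C–H: 4 × 404 = 1616
  C=C: 1 × 628 = 628
  H–H: 1 × 442 = 442
  Σ(broken) = 2686 kJ
Bonds formed (products):
  C–C: 1 × 333 = 333
  C–H: 6 × 404 = 2424
  Σ(formed) = 2757 kJ
ΔH = Σ(broken) − Σ(formed) = 2686 − 2757 = −71 kJ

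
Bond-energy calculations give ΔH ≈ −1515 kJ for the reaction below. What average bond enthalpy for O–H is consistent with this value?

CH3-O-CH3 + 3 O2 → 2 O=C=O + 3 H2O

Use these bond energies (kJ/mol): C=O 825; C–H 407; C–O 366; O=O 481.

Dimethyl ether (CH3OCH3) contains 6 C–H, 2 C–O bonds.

D(O–H) ≈ 472 kJ/mol

Let D be the O–H bond energy.
Σ(broken) = 6×407 + 2×366 + 3×481 = 4617
Σ(formed) = 4×825 + 6×D = 3300 + 6D
ΔH = Σ(broken) − Σ(formed) = (4617) − (3300 + 6D) = +1317 − 6D
Setting this equal to −1515 kJ gives 6D = 2832, so D = 472 kJ/mol.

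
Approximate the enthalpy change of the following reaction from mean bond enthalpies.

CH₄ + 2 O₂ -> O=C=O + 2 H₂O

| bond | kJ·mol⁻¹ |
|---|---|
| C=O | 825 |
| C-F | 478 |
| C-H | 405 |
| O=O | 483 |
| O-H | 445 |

Bonds broken (reactants):
  C-H: 4 × 405 = 1620
  O=O: 2 × 483 = 966
  Σ(broken) = 2586 kJ
Bonds formed (products):
  C=O: 2 × 825 = 1650
  O-H: 4 × 445 = 1780
  Σ(formed) = 3430 kJ
ΔH = Σ(broken) − Σ(formed) = 2586 − 3430 = −844 kJ

ΔH ≈ −844 kJ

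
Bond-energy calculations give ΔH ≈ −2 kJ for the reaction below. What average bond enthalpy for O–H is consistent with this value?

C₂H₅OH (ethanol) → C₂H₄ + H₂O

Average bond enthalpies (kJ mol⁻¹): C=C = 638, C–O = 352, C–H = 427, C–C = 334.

D(O–H) ≈ 477 kJ/mol

Let D be the O–H bond energy.
Σ(broken) = 1×334 + 5×427 + 1×352 + 1×D = 2821 + D
Σ(formed) = 4×427 + 1×638 + 2×D = 2346 + 2D
ΔH = Σ(broken) − Σ(formed) = (2821 + D) − (2346 + 2D) = +475 − D
Setting this equal to −2 kJ gives D = 477 kJ/mol.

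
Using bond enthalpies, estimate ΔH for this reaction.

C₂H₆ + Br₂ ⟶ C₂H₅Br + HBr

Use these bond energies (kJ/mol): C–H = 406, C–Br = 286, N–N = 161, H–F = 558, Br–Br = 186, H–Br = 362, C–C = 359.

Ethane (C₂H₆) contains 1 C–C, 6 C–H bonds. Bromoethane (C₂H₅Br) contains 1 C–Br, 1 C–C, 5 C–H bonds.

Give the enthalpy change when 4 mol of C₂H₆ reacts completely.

Bonds broken (reactants):
  Br–Br: 1 × 186 = 186
  C–C: 1 × 359 = 359
  C–H: 6 × 406 = 2436
  Σ(broken) = 2981 kJ
Bonds formed (products):
  C–Br: 1 × 286 = 286
  C–C: 1 × 359 = 359
  C–H: 5 × 406 = 2030
  H–Br: 1 × 362 = 362
  Σ(formed) = 3037 kJ
ΔH = Σ(broken) − Σ(formed) = 2981 − 3037 = −56 kJ
For 4× the reaction as written: 4 × (−56) = −224 kJ

ΔH = −224 kJ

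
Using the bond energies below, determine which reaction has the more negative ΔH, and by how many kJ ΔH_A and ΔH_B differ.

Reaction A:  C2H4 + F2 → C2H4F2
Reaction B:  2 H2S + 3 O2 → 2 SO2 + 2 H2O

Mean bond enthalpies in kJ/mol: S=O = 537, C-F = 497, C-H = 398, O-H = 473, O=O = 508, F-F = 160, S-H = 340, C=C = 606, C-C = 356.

Reaction A:
  Bonds broken (reactants):
    C-H: 4 × 398 = 1592
    C=C: 1 × 606 = 606
    F-F: 1 × 160 = 160
    Σ(broken) = 2358 kJ
  Bonds formed (products):
    C-C: 1 × 356 = 356
    C-F: 2 × 497 = 994
    C-H: 4 × 398 = 1592
    Σ(formed) = 2942 kJ
  ΔH_A = 2358 − 2942 = −584 kJ
Reaction B:
  Bonds broken (reactants):
    O=O: 3 × 508 = 1524
    S-H: 4 × 340 = 1360
    Σ(broken) = 2884 kJ
  Bonds formed (products):
    O-H: 4 × 473 = 1892
    S=O: 4 × 537 = 2148
    Σ(formed) = 4040 kJ
  ΔH_B = 2884 − 4040 = −1156 kJ
ΔH_A − ΔH_B = +572 kJ, so reaction B has the more negative ΔH; |ΔH_A − ΔH_B| = 572 kJ.

Reaction B, by 572 kJ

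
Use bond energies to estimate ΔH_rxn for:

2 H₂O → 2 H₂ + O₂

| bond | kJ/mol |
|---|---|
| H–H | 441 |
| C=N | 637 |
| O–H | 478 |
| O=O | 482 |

ΔH ≈ +548 kJ

Bonds broken (reactants):
  O–H: 4 × 478 = 1912
  Σ(broken) = 1912 kJ
Bonds formed (products):
  H–H: 2 × 441 = 882
  O=O: 1 × 482 = 482
  Σ(formed) = 1364 kJ
ΔH = Σ(broken) − Σ(formed) = 1912 − 1364 = +548 kJ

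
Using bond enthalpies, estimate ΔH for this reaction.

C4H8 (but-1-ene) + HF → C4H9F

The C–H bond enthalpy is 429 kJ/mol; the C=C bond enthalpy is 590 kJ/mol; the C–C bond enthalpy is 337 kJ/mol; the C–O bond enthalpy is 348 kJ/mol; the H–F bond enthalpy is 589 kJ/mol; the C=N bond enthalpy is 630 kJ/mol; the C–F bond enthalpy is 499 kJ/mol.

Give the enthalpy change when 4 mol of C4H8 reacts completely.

Bonds broken (reactants):
  C–C: 2 × 337 = 674
  C–H: 8 × 429 = 3432
  C=C: 1 × 590 = 590
  H–F: 1 × 589 = 589
  Σ(broken) = 5285 kJ
Bonds formed (products):
  C–C: 3 × 337 = 1011
  C–F: 1 × 499 = 499
  C–H: 9 × 429 = 3861
  Σ(formed) = 5371 kJ
ΔH = Σ(broken) − Σ(formed) = 5285 − 5371 = −86 kJ
For 4× the reaction as written: 4 × (−86) = −344 kJ

ΔH = −344 kJ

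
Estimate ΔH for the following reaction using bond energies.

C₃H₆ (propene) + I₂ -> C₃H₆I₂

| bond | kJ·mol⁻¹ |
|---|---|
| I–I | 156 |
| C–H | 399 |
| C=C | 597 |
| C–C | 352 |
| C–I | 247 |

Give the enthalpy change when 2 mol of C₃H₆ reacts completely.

Bonds broken (reactants):
  C–C: 1 × 352 = 352
  C–H: 6 × 399 = 2394
  C=C: 1 × 597 = 597
  I–I: 1 × 156 = 156
  Σ(broken) = 3499 kJ
Bonds formed (products):
  C–C: 2 × 352 = 704
  C–H: 6 × 399 = 2394
  C–I: 2 × 247 = 494
  Σ(formed) = 3592 kJ
ΔH = Σ(broken) − Σ(formed) = 3499 − 3592 = −93 kJ
For 2× the reaction as written: 2 × (−93) = −186 kJ

ΔH = −186 kJ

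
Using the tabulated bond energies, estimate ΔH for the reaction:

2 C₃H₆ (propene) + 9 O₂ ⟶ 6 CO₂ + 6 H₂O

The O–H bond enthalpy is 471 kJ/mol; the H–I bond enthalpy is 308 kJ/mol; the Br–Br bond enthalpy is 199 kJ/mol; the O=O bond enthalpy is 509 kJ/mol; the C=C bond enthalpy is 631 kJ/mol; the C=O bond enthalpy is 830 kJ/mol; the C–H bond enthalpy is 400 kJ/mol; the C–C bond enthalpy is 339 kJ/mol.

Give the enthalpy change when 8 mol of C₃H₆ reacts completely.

ΔH = −17164 kJ

Bonds broken (reactants):
  C–C: 2 × 339 = 678
  C–H: 12 × 400 = 4800
  C=C: 2 × 631 = 1262
  O=O: 9 × 509 = 4581
  Σ(broken) = 11321 kJ
Bonds formed (products):
  C=O: 12 × 830 = 9960
  O–H: 12 × 471 = 5652
  Σ(formed) = 15612 kJ
ΔH = Σ(broken) − Σ(formed) = 11321 − 15612 = −4291 kJ
For 4× the reaction as written: 4 × (−4291) = −17164 kJ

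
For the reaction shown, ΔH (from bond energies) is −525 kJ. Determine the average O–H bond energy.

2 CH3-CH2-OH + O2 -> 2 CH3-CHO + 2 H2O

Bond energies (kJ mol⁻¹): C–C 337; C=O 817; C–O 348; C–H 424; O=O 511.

D(O–H) ≈ 473 kJ/mol

Let D be the O–H bond energy.
Σ(broken) = 2×337 + 10×424 + 2×348 + 2×D + 1×511 = 6121 + 2D
Σ(formed) = 2×337 + 8×424 + 2×817 + 4×D = 5700 + 4D
ΔH = Σ(broken) − Σ(formed) = (6121 + 2D) − (5700 + 4D) = +421 − 2D
Setting this equal to −525 kJ gives 2D = 946, so D = 473 kJ/mol.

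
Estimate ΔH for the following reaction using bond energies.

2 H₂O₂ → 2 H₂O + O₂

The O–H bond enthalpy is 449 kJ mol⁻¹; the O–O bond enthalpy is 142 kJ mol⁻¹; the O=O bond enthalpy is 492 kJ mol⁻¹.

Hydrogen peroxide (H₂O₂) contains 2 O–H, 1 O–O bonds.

Bonds broken (reactants):
  O–H: 4 × 449 = 1796
  O–O: 2 × 142 = 284
  Σ(broken) = 2080 kJ
Bonds formed (products):
  O–H: 4 × 449 = 1796
  O=O: 1 × 492 = 492
  Σ(formed) = 2288 kJ
ΔH = Σ(broken) − Σ(formed) = 2080 − 2288 = −208 kJ

ΔH ≈ −208 kJ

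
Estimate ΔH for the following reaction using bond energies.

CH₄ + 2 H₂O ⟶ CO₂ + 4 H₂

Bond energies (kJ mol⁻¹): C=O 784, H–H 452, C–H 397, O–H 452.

ΔH ≈ +20 kJ

Bonds broken (reactants):
  C–H: 4 × 397 = 1588
  O–H: 4 × 452 = 1808
  Σ(broken) = 3396 kJ
Bonds formed (products):
  C=O: 2 × 784 = 1568
  H–H: 4 × 452 = 1808
  Σ(formed) = 3376 kJ
ΔH = Σ(broken) − Σ(formed) = 3396 − 3376 = +20 kJ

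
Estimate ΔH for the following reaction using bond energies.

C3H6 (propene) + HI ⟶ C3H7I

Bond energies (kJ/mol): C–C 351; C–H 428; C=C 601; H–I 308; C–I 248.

ΔH ≈ −118 kJ

Bonds broken (reactants):
  C–C: 1 × 351 = 351
  C–H: 6 × 428 = 2568
  C=C: 1 × 601 = 601
  H–I: 1 × 308 = 308
  Σ(broken) = 3828 kJ
Bonds formed (products):
  C–C: 2 × 351 = 702
  C–H: 7 × 428 = 2996
  C–I: 1 × 248 = 248
  Σ(formed) = 3946 kJ
ΔH = Σ(broken) − Σ(formed) = 3828 − 3946 = −118 kJ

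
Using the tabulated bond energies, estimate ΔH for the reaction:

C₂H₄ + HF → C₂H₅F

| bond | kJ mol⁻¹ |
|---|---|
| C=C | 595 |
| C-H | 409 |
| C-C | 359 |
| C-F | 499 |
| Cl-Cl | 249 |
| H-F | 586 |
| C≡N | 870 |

Bonds broken (reactants):
  C-H: 4 × 409 = 1636
  C=C: 1 × 595 = 595
  H-F: 1 × 586 = 586
  Σ(broken) = 2817 kJ
Bonds formed (products):
  C-C: 1 × 359 = 359
  C-F: 1 × 499 = 499
  C-H: 5 × 409 = 2045
  Σ(formed) = 2903 kJ
ΔH = Σ(broken) − Σ(formed) = 2817 − 2903 = −86 kJ

ΔH ≈ −86 kJ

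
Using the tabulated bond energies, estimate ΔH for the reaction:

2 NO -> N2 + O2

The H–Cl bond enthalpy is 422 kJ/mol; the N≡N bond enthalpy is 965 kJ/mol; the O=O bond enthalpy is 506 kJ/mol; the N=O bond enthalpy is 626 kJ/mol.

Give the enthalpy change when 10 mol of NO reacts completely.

ΔH = −1095 kJ

Bonds broken (reactants):
  N=O: 2 × 626 = 1252
  Σ(broken) = 1252 kJ
Bonds formed (products):
  N≡N: 1 × 965 = 965
  O=O: 1 × 506 = 506
  Σ(formed) = 1471 kJ
ΔH = Σ(broken) − Σ(formed) = 1252 − 1471 = −219 kJ
For 5× the reaction as written: 5 × (−219) = −1095 kJ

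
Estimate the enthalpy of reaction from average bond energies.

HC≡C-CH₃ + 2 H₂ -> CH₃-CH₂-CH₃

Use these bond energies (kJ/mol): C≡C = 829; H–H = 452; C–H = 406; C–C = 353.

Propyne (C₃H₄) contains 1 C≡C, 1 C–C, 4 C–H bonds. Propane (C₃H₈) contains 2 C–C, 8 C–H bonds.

ΔH ≈ −244 kJ

Bonds broken (reactants):
  C≡C: 1 × 829 = 829
  C–C: 1 × 353 = 353
  C–H: 4 × 406 = 1624
  H–H: 2 × 452 = 904
  Σ(broken) = 3710 kJ
Bonds formed (products):
  C–C: 2 × 353 = 706
  C–H: 8 × 406 = 3248
  Σ(formed) = 3954 kJ
ΔH = Σ(broken) − Σ(formed) = 3710 − 3954 = −244 kJ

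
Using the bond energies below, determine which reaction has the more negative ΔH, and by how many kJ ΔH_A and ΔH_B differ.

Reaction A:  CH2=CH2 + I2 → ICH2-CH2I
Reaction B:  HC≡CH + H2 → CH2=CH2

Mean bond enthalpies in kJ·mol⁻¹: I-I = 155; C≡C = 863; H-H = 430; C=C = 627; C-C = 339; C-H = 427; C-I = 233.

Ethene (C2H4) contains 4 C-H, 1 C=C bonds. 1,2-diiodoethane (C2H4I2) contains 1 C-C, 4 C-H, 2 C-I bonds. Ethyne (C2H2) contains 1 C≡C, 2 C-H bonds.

Reaction A:
  Bonds broken (reactants):
    C-H: 4 × 427 = 1708
    C=C: 1 × 627 = 627
    I-I: 1 × 155 = 155
    Σ(broken) = 2490 kJ
  Bonds formed (products):
    C-C: 1 × 339 = 339
    C-H: 4 × 427 = 1708
    C-I: 2 × 233 = 466
    Σ(formed) = 2513 kJ
  ΔH_A = 2490 − 2513 = −23 kJ
Reaction B:
  Bonds broken (reactants):
    C≡C: 1 × 863 = 863
    C-H: 2 × 427 = 854
    H-H: 1 × 430 = 430
    Σ(broken) = 2147 kJ
  Bonds formed (products):
    C-H: 4 × 427 = 1708
    C=C: 1 × 627 = 627
    Σ(formed) = 2335 kJ
  ΔH_B = 2147 − 2335 = −188 kJ
ΔH_A − ΔH_B = +165 kJ, so reaction B has the more negative ΔH; |ΔH_A − ΔH_B| = 165 kJ.

Reaction B, by 165 kJ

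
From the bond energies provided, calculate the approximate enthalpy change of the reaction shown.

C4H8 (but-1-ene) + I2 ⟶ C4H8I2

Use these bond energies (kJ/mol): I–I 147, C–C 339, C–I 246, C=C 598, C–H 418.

Bonds broken (reactants):
  C–C: 2 × 339 = 678
  C–H: 8 × 418 = 3344
  C=C: 1 × 598 = 598
  I–I: 1 × 147 = 147
  Σ(broken) = 4767 kJ
Bonds formed (products):
  C–C: 3 × 339 = 1017
  C–H: 8 × 418 = 3344
  C–I: 2 × 246 = 492
  Σ(formed) = 4853 kJ
ΔH = Σ(broken) − Σ(formed) = 4767 − 4853 = −86 kJ

ΔH ≈ −86 kJ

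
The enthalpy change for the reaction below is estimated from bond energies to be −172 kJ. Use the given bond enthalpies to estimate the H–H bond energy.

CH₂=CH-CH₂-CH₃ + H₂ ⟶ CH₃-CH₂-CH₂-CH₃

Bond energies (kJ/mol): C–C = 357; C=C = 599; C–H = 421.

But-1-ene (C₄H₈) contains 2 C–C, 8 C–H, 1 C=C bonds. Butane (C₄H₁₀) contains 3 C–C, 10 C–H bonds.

Let D be the H–H bond energy.
Σ(broken) = 2×357 + 8×421 + 1×599 + 1×D = 4681 + D
Σ(formed) = 3×357 + 10×421 = 5281
ΔH = Σ(broken) − Σ(formed) = (4681 + D) − (5281) = −600 + D
Setting this equal to −172 kJ gives D = 428 kJ/mol.

D(H–H) ≈ 428 kJ/mol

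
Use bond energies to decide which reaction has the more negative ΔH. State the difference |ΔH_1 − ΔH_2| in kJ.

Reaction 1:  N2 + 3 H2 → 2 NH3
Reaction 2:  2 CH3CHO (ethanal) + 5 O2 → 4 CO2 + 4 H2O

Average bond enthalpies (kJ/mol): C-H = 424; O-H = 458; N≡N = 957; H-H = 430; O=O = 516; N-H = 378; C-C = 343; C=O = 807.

Reaction 2, by 1827 kJ

Reaction 1:
  Bonds broken (reactants):
    H-H: 3 × 430 = 1290
    N≡N: 1 × 957 = 957
    Σ(broken) = 2247 kJ
  Bonds formed (products):
    N-H: 6 × 378 = 2268
    Σ(formed) = 2268 kJ
  ΔH_1 = 2247 − 2268 = −21 kJ
Reaction 2:
  Bonds broken (reactants):
    C-C: 2 × 343 = 686
    C-H: 8 × 424 = 3392
    C=O: 2 × 807 = 1614
    O=O: 5 × 516 = 2580
    Σ(broken) = 8272 kJ
  Bonds formed (products):
    C=O: 8 × 807 = 6456
    O-H: 8 × 458 = 3664
    Σ(formed) = 10120 kJ
  ΔH_2 = 8272 − 10120 = −1848 kJ
ΔH_1 − ΔH_2 = +1827 kJ, so reaction 2 has the more negative ΔH; |ΔH_1 − ΔH_2| = 1827 kJ.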